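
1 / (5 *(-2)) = -1 / 10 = -0.10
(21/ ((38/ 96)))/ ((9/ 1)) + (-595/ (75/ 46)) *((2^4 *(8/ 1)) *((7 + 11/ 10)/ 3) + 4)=-181794088/ 1425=-127574.80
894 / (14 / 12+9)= 5364 / 61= 87.93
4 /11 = 0.36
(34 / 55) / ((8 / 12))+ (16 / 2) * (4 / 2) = 931 / 55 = 16.93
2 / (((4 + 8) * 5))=1 / 30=0.03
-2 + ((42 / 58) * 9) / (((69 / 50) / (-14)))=-45434 / 667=-68.12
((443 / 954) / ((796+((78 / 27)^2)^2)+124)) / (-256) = -322947 / 176196653056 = -0.00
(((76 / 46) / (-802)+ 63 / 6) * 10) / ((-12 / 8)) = -1936450 / 27669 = -69.99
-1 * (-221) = 221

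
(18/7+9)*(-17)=-196.71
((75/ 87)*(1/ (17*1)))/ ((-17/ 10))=-250/ 8381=-0.03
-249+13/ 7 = -1730/ 7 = -247.14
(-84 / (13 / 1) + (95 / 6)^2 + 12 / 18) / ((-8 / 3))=-114613 / 1248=-91.84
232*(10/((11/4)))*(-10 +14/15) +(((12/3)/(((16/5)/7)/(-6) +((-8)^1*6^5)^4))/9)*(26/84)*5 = -595363758027130649095289353/77835810784163093544564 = -7648.97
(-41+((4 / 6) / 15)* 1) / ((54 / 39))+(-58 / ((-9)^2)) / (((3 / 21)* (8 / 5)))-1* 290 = -522793 / 1620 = -322.71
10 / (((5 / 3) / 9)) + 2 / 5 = 272 / 5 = 54.40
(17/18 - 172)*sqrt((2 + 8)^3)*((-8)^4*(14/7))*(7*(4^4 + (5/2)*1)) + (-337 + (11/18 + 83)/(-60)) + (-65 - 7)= -80183630693.53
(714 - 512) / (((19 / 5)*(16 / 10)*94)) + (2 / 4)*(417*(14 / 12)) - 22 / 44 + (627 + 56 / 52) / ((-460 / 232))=-6841489 / 92872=-73.67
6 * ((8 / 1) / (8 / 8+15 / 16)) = 768 / 31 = 24.77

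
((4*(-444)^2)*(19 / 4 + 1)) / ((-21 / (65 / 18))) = -16373240 / 21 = -779678.10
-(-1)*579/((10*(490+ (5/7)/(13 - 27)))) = 9457/80025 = 0.12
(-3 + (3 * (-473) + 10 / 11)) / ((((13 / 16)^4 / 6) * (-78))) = 1024458752 / 4084223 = 250.83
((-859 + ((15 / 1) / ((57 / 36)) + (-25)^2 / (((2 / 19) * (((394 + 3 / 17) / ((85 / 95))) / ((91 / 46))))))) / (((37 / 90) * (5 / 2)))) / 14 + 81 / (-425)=-36990117221121 / 644673390550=-57.38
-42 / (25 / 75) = -126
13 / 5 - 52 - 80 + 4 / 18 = -5813 / 45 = -129.18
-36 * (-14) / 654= 84 / 109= 0.77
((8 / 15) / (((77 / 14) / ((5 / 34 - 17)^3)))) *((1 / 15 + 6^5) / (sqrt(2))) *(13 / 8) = -31696838211129 *sqrt(2) / 10808600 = -4147262.22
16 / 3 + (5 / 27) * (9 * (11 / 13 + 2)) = 131 / 13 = 10.08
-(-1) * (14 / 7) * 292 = 584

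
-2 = -2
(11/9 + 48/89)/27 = 1411/21627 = 0.07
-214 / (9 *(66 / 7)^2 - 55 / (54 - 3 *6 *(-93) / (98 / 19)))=-194504814 / 727062941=-0.27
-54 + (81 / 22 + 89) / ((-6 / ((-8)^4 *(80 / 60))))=-84415.05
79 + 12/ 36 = 238/ 3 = 79.33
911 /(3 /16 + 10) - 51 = 6263 /163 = 38.42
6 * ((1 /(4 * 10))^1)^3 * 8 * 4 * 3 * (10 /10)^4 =9 /1000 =0.01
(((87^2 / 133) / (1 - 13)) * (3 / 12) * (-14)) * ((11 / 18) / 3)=9251 / 2736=3.38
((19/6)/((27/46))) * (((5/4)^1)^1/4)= 2185/1296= 1.69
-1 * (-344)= 344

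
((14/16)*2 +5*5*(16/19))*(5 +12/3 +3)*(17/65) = 88383/1235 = 71.57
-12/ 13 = -0.92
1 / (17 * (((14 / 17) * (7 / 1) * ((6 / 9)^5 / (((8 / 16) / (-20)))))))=-243 / 125440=-0.00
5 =5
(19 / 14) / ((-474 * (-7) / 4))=19 / 11613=0.00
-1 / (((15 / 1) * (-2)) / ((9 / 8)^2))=27 / 640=0.04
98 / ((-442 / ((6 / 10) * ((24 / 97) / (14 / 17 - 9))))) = 3528 / 876395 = 0.00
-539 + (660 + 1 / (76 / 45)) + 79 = 15245 / 76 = 200.59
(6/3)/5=2/5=0.40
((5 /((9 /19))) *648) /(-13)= -6840 /13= -526.15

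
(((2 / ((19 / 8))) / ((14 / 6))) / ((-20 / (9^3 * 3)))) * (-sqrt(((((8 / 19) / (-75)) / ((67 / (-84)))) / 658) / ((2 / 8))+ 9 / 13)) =26244 * sqrt(10471411673021) / 2586194975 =32.84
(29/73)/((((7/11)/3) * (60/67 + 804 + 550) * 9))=21373/139162674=0.00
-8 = -8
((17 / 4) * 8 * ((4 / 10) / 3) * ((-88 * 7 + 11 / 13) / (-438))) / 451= 24718 / 1750905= 0.01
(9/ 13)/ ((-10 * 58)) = -9/ 7540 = -0.00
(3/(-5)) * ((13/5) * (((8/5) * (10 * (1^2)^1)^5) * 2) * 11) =-5491200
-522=-522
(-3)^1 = -3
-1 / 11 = -0.09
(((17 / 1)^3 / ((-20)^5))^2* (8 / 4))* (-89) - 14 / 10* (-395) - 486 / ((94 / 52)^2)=4572365174529797031 / 11310080000000000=404.27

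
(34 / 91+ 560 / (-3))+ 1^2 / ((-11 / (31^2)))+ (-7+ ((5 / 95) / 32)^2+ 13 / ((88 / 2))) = -311229267781 / 1110100992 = -280.36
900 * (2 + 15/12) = 2925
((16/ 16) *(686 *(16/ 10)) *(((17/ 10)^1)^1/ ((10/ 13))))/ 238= 1274/ 125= 10.19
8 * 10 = 80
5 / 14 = 0.36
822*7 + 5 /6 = 34529 /6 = 5754.83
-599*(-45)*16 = 431280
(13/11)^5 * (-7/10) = -2599051/1610510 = -1.61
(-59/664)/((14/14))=-59/664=-0.09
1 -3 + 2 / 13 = -24 / 13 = -1.85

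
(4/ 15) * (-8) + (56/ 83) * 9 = 4904/ 1245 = 3.94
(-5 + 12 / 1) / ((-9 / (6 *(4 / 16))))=-7 / 6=-1.17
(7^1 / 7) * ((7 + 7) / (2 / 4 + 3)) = 4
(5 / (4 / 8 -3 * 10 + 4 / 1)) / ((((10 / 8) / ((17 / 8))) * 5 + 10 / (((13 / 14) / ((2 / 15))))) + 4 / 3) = -65 / 1893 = -0.03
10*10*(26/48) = 325/6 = 54.17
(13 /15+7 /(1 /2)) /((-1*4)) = -223 /60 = -3.72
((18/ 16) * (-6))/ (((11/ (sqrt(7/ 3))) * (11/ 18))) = -81 * sqrt(21)/ 242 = -1.53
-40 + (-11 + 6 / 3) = -49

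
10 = 10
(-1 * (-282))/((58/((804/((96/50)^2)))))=1060.41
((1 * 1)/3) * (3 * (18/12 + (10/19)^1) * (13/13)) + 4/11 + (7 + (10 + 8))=11449/418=27.39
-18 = -18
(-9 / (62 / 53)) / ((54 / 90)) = -795 / 62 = -12.82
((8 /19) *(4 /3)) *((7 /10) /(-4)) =-28 /285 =-0.10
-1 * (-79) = 79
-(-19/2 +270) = -521/2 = -260.50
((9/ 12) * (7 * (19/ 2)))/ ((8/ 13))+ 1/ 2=5219/ 64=81.55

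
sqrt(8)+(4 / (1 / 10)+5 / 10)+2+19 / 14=2 * sqrt(2)+307 / 7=46.69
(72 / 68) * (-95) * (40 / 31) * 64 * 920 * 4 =-16109568000 / 527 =-30568440.23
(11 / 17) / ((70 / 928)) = 5104 / 595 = 8.58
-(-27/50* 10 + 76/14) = -1/35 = -0.03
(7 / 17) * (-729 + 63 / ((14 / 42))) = -222.35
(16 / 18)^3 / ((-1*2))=-256 / 729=-0.35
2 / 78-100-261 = -14078 / 39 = -360.97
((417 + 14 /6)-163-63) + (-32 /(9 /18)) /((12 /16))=108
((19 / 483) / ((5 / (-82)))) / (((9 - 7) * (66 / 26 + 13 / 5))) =-10127 / 161322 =-0.06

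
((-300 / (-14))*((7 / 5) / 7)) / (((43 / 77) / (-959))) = -316470 / 43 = -7359.77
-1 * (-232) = 232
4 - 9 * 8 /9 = -4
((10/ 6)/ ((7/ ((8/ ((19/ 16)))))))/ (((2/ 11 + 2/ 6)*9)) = 7040/ 20349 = 0.35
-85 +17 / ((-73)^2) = -452948 / 5329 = -85.00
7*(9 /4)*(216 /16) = 1701 /8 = 212.62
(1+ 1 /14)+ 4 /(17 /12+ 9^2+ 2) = 15867 /14182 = 1.12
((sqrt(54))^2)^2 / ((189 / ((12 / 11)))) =1296 / 77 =16.83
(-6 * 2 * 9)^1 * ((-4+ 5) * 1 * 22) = -2376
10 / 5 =2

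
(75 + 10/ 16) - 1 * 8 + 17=677/ 8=84.62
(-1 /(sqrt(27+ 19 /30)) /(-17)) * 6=6 * sqrt(24870) /14093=0.07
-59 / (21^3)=-59 / 9261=-0.01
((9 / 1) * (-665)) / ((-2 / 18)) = 53865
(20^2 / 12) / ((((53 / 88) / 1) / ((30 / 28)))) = 59.30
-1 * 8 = -8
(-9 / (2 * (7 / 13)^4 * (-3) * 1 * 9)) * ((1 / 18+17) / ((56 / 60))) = 43841135 / 1210104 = 36.23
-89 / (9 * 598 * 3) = -0.01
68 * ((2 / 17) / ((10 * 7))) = 4 / 35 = 0.11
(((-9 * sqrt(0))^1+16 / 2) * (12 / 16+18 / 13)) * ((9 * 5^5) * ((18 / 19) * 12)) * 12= 16183800000 / 247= 65521457.49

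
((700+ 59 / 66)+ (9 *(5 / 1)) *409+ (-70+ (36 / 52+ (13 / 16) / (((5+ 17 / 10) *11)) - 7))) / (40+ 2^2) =4375741715 / 10117536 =432.49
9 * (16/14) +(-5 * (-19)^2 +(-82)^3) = -3872139/7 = -553162.71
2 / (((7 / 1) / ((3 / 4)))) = 3 / 14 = 0.21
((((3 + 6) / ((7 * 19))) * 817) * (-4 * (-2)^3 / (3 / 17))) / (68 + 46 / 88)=146.30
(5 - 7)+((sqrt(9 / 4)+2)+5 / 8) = 17 / 8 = 2.12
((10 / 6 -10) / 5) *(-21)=35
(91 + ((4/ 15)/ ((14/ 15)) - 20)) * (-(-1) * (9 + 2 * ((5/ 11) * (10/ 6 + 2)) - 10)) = 499/ 3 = 166.33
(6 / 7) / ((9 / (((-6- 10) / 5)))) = -32 / 105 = -0.30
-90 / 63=-10 / 7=-1.43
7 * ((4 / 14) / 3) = 2 / 3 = 0.67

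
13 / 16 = 0.81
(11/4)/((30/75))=55/8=6.88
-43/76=-0.57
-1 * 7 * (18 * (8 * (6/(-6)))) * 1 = 1008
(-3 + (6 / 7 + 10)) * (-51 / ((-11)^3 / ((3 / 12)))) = 255 / 3388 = 0.08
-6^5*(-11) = 85536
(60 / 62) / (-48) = -5 / 248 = -0.02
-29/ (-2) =29/ 2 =14.50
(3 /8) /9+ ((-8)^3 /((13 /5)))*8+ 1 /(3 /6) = -490883 /312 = -1573.34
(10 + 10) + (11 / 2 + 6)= 63 / 2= 31.50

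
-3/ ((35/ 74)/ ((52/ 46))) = -5772/ 805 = -7.17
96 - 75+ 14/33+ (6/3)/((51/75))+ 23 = 26572/561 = 47.37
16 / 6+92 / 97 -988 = -286456 / 291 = -984.38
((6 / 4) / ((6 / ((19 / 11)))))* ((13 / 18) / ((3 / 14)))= 1729 / 1188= 1.46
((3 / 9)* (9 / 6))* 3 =3 / 2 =1.50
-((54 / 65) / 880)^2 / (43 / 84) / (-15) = 5103 / 43965350000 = 0.00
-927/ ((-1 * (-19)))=-927/ 19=-48.79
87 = 87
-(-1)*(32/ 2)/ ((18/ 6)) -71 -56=-365/ 3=-121.67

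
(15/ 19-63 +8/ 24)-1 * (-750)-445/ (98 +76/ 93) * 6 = 34630570/ 52383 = 661.10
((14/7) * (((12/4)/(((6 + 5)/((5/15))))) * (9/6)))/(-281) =-0.00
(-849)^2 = 720801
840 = 840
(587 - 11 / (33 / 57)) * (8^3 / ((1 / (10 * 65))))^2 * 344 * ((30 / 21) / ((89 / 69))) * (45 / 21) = 51360314761304288.01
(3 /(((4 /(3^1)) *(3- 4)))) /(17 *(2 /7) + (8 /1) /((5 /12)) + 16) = -315 /5608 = -0.06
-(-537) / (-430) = -537 / 430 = -1.25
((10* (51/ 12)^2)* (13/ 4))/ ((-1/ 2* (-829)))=18785/ 13264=1.42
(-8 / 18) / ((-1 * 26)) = 2 / 117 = 0.02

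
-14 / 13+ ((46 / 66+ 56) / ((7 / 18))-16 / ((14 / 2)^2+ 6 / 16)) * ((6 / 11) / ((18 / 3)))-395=-1665157803 / 4349345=-382.85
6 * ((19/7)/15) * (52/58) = 0.97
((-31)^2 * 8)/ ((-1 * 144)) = -961/ 18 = -53.39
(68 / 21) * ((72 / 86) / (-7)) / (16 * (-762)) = 17 / 535178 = 0.00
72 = 72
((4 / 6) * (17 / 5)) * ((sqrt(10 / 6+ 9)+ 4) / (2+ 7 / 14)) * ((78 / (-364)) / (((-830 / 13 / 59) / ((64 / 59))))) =56576 * sqrt(6) / 217875+ 56576 / 72625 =1.42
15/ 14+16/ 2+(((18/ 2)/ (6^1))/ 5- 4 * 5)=-372/ 35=-10.63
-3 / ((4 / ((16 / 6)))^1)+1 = -1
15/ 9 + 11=38/ 3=12.67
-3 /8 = -0.38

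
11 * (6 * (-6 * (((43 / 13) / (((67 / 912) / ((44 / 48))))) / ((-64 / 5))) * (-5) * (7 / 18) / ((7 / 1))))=-2471425 / 6968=-354.68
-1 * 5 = -5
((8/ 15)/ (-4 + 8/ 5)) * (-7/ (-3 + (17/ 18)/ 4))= -112/ 199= -0.56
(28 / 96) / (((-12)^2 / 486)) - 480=-30657 / 64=-479.02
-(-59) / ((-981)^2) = 0.00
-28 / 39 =-0.72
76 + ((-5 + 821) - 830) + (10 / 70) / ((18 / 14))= 559 / 9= 62.11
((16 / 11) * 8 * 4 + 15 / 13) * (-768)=-5238528 / 143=-36633.06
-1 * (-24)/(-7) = -24/7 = -3.43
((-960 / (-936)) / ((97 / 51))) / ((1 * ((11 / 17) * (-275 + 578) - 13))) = 0.00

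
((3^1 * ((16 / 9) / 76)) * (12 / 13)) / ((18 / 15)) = 40 / 741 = 0.05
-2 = -2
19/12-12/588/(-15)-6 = -4327/980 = -4.42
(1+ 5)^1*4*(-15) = -360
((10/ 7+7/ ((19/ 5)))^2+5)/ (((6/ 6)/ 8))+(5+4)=2380561/ 17689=134.58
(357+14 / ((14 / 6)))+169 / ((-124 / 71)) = 33013 / 124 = 266.23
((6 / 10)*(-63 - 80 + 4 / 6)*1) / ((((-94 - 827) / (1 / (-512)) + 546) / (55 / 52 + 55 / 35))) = -1769 / 3719560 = -0.00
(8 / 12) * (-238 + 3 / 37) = -17606 / 111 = -158.61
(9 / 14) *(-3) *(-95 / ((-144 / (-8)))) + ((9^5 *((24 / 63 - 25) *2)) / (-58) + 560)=41167429 / 812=50698.80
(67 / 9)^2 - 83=-27.58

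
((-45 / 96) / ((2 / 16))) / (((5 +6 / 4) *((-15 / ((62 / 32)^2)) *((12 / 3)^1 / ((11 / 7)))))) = 10571 / 186368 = 0.06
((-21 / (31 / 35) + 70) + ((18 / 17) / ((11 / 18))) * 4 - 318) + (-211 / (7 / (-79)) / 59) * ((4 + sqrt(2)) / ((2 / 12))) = 100014 * sqrt(2) / 413 + 1685200607 / 2394161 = 1046.35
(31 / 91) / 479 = 31 / 43589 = 0.00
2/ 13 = 0.15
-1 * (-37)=37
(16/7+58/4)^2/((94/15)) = 17625/392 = 44.96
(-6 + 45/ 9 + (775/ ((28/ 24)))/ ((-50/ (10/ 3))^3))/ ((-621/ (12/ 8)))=377/ 130410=0.00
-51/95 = -0.54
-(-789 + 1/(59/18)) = 46533/59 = 788.69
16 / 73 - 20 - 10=-2174 / 73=-29.78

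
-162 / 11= -14.73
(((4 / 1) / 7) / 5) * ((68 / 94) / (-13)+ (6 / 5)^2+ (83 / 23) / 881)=1718996892 / 10833106375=0.16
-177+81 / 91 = -16026 / 91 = -176.11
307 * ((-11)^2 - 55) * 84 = 1702008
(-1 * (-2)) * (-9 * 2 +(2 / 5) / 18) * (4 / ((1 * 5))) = -6472 / 225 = -28.76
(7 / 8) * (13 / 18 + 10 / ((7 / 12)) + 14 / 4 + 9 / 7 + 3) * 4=89.78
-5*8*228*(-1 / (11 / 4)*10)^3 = 583680000 / 1331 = 438527.42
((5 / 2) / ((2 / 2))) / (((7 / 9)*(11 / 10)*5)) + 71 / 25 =6592 / 1925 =3.42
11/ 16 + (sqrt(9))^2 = 155/ 16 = 9.69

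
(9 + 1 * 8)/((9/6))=34/3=11.33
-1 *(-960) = 960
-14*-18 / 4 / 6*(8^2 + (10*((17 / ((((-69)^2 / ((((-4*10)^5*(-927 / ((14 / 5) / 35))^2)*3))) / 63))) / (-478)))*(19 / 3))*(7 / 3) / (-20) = -952042005810049560952 / 632155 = -1506026221116734.92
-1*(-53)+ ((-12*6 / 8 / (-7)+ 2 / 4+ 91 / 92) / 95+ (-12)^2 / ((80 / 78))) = 11833999 / 61180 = 193.43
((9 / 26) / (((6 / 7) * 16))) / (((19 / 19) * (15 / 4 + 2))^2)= 21 / 27508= 0.00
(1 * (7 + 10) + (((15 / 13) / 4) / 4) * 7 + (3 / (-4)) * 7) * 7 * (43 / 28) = 109607 / 832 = 131.74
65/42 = 1.55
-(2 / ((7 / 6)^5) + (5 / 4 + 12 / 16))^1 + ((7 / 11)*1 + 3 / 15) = -1931008 / 924385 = -2.09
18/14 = 9/7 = 1.29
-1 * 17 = -17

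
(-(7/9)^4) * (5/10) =-2401/13122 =-0.18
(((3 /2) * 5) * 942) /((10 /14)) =9891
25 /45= 5 /9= 0.56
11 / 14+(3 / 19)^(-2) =5153 / 126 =40.90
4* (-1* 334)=-1336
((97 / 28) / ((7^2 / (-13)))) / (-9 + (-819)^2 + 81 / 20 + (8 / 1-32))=-6305 / 4601221863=-0.00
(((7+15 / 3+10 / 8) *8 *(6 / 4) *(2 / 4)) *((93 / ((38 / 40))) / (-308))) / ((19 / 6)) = -221805 / 27797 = -7.98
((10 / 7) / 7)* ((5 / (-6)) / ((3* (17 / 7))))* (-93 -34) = 3175 / 1071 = 2.96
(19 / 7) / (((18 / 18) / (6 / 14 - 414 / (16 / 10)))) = -137427 / 196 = -701.16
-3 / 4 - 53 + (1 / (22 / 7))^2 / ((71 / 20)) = -1846085 / 34364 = -53.72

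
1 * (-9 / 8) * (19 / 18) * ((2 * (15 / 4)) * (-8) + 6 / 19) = 567 / 8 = 70.88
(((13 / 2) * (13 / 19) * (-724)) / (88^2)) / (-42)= 30589 / 3089856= 0.01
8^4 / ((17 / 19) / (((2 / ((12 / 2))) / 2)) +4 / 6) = 29184 / 43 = 678.70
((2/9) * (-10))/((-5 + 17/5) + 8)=-25/72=-0.35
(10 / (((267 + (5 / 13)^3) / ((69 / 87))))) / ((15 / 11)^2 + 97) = 30571255 / 101766691076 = 0.00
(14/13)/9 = 14/117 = 0.12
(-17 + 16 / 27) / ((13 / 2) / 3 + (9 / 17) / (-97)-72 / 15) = 7305070 / 1174869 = 6.22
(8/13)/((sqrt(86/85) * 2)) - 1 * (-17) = 2 * sqrt(7310)/559 + 17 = 17.31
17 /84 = 0.20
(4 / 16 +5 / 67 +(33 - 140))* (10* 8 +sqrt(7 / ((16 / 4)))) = -571780 / 67 - 28589* sqrt(7) / 536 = -8675.15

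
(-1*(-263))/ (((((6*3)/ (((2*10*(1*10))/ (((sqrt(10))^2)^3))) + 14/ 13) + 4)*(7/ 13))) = 44447/ 8652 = 5.14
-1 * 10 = -10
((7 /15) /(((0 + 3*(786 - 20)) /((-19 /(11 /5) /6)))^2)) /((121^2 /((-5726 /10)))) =-7234801 /1010368772824752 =-0.00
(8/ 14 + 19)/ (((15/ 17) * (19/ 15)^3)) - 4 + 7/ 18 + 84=78907261/ 864234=91.30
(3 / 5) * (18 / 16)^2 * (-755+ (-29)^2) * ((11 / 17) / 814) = 10449 / 201280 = 0.05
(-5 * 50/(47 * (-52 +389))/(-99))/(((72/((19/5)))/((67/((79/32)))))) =254600/1114891371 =0.00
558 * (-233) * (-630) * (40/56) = 58506300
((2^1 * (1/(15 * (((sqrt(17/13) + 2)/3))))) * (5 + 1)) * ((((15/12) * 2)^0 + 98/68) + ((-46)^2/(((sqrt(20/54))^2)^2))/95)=2076191364/7065625 - 79853514 * sqrt(221)/7065625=125.83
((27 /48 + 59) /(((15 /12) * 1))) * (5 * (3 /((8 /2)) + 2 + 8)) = 40979 /16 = 2561.19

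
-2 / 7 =-0.29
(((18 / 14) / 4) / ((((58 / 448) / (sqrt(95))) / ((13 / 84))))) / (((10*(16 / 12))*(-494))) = -9*sqrt(95) / 154280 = -0.00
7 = 7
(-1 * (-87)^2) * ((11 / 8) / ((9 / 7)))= -64757 / 8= -8094.62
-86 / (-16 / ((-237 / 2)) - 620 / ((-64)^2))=20871168 / 3967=5261.20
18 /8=9 /4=2.25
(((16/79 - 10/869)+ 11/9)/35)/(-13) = -0.00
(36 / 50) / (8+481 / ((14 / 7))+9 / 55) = 396 / 136765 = 0.00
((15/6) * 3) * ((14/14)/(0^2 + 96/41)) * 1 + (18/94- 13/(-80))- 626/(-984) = 7757257/1849920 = 4.19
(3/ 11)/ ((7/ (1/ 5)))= 3/ 385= 0.01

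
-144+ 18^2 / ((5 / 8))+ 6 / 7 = 375.26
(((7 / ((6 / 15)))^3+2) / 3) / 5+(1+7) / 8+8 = 14657 / 40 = 366.42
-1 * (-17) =17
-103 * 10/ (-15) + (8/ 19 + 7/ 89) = 350881/ 5073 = 69.17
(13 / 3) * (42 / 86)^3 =40131 / 79507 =0.50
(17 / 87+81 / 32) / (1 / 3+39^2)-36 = -152466521 / 4235392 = -36.00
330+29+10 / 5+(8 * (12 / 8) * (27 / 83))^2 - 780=-2781515 / 6889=-403.76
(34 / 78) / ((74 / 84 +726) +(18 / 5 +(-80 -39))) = 1190 / 1669343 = 0.00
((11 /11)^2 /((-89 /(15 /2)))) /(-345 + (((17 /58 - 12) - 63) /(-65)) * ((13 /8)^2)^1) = 139200 /564871519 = 0.00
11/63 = 0.17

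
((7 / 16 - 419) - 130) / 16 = -8777 / 256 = -34.29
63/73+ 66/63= 2929/1533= 1.91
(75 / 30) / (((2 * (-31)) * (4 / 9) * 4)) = -45 / 1984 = -0.02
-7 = -7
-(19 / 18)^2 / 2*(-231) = 27797 / 216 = 128.69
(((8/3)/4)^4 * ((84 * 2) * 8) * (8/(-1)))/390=-28672/5265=-5.45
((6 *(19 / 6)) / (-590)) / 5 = -19 / 2950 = -0.01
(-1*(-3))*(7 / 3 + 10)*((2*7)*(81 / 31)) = 41958 / 31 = 1353.48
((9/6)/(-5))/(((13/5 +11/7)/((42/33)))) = -147/1606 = -0.09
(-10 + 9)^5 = -1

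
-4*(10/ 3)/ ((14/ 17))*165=-18700/ 7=-2671.43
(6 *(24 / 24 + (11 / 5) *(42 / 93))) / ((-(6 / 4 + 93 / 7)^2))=-0.05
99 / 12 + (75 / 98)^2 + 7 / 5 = 245759 / 24010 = 10.24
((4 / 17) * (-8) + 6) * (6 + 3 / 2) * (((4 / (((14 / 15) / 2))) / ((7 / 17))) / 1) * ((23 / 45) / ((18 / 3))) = 1150 / 21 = 54.76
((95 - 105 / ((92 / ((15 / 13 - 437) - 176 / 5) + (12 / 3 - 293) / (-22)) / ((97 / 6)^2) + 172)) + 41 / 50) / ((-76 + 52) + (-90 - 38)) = -7209666423651 / 11510058058600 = -0.63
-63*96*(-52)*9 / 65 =217728 / 5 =43545.60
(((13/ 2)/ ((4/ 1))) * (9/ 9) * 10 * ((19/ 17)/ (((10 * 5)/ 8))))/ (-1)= -247/ 85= -2.91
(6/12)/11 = 0.05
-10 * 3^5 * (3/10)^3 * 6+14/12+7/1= -28912/75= -385.49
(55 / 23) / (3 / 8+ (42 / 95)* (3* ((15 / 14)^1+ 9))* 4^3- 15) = 41800 / 14688099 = 0.00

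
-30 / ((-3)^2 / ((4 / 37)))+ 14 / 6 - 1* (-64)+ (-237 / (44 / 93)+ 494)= 96119 / 1628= 59.04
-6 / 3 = -2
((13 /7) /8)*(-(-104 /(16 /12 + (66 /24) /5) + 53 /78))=480731 /37968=12.66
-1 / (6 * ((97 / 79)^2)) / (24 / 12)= -6241 / 112908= -0.06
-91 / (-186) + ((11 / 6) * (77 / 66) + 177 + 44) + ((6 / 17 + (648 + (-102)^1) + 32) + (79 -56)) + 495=25042681 / 18972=1319.98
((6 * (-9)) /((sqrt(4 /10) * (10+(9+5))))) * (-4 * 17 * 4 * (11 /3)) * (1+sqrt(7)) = 1122 * sqrt(10)+1122 * sqrt(70) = 12935.40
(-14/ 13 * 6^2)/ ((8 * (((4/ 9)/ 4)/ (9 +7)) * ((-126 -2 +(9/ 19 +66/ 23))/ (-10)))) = -7928928/ 141635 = -55.98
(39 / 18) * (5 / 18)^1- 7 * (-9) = 6869 / 108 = 63.60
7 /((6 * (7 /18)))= 3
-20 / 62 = -10 / 31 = -0.32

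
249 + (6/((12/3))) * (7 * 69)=1947/2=973.50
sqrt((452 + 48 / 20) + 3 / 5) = sqrt(455) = 21.33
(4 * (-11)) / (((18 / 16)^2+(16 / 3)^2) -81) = 25344 / 29543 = 0.86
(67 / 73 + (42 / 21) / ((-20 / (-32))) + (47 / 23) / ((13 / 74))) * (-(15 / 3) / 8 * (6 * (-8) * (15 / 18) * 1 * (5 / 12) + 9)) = 1718867 / 22776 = 75.47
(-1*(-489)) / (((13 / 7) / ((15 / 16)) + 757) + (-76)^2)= 51345 / 686173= 0.07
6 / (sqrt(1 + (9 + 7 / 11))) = 2*sqrt(143) / 13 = 1.84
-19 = -19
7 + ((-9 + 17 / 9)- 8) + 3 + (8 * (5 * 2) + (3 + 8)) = 85.89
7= 7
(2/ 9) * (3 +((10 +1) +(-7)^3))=-658/ 9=-73.11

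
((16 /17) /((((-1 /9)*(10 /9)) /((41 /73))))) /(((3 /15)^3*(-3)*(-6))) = -36900 /1241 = -29.73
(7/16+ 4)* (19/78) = 1349/1248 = 1.08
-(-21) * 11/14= 33/2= 16.50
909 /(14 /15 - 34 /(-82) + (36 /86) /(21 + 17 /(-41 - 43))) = 41995268235 /63205189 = 664.43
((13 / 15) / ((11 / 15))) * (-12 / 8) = -39 / 22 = -1.77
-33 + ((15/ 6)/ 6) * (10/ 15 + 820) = 5561/ 18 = 308.94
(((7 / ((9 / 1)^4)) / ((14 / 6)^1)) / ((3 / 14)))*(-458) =-6412 / 6561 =-0.98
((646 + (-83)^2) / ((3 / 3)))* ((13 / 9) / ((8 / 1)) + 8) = 4438115 / 72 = 61640.49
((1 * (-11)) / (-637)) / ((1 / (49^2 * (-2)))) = -1078 / 13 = -82.92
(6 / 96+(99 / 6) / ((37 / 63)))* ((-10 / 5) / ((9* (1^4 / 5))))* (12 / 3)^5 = -10668160 / 333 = -32036.52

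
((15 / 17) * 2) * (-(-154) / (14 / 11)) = 3630 / 17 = 213.53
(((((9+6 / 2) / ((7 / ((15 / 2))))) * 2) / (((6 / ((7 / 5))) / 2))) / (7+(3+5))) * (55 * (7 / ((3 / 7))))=718.67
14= 14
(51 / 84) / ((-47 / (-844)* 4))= 3587 / 1316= 2.73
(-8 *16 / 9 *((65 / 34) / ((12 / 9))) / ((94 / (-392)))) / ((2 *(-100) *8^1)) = -0.05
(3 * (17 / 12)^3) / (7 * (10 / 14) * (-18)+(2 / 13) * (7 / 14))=-63869 / 673344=-0.09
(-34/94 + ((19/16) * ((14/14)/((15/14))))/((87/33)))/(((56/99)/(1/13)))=316833/39690560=0.01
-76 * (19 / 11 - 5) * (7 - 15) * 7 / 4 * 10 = -34821.82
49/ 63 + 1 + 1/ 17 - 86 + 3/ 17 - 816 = -137698/ 153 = -899.99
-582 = -582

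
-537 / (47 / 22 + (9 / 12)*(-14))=5907 / 92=64.21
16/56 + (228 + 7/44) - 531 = -93187/308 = -302.56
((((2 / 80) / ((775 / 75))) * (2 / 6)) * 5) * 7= 0.03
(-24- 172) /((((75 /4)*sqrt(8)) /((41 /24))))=-2009*sqrt(2) /450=-6.31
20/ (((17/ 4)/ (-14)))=-1120/ 17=-65.88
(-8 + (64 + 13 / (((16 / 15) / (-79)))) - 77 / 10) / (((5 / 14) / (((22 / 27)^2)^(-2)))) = -24742298637 / 4259200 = -5809.14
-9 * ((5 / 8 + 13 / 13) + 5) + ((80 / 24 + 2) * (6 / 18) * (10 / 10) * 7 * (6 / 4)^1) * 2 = -535 / 24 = -22.29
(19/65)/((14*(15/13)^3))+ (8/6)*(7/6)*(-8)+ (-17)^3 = -1163633039/236250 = -4925.43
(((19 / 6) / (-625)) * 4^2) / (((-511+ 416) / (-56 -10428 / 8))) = -10876 / 9375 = -1.16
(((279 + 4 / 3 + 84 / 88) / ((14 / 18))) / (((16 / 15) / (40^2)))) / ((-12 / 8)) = -27847500 / 77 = -361655.84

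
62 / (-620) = -1 / 10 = -0.10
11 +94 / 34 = 234 / 17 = 13.76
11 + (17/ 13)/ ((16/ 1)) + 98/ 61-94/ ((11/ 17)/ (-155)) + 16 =3146694687/ 139568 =22545.96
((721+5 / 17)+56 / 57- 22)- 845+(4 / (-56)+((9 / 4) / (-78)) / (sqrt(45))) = -1964287 / 13566- sqrt(5) / 520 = -144.80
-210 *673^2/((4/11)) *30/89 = -7846994925/89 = -88168482.30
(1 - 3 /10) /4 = 7 /40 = 0.18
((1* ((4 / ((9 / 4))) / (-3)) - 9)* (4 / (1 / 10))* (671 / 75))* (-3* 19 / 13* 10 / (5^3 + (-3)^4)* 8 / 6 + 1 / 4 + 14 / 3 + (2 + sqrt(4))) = -48213587114 / 1626885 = -29635.52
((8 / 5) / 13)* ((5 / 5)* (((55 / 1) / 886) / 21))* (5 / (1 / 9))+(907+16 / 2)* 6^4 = 47804768580 / 40313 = 1185840.02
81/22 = 3.68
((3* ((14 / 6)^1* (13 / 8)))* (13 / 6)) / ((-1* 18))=-1183 / 864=-1.37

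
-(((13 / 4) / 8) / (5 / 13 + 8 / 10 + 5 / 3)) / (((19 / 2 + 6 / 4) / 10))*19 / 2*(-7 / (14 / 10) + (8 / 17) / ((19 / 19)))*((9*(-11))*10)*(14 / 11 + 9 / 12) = -6751528875 / 604928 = -11160.88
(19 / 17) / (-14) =-19 / 238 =-0.08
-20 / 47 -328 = -15436 / 47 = -328.43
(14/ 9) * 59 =826/ 9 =91.78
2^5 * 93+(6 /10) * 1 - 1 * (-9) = 14928 /5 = 2985.60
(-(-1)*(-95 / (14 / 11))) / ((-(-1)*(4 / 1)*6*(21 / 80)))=-5225 / 441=-11.85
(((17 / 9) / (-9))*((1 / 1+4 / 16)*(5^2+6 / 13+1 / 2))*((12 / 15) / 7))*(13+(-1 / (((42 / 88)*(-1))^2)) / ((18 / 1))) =-21517325 / 2167074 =-9.93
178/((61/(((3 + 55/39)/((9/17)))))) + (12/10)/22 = 28690193/1177605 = 24.36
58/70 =29/35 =0.83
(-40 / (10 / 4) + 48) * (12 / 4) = 96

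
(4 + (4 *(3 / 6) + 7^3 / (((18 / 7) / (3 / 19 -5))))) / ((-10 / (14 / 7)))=127.98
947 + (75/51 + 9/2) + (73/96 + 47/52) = 20253533/21216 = 954.63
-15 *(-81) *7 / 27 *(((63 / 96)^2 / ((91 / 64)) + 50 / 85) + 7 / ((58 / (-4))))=13190625 / 102544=128.63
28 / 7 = 4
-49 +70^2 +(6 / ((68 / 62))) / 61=5030580 / 1037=4851.09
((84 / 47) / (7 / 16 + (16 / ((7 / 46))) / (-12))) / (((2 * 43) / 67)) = -945504 / 5652737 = -0.17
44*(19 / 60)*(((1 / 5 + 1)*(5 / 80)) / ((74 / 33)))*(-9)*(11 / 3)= -227601 / 14800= -15.38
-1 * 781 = -781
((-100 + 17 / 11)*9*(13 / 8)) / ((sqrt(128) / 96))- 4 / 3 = -380133*sqrt(2) / 44- 4 / 3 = -12219.27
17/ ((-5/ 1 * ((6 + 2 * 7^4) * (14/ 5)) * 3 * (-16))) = 17/ 3230976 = 0.00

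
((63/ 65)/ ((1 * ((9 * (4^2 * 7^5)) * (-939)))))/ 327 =-1/ 766723623120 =-0.00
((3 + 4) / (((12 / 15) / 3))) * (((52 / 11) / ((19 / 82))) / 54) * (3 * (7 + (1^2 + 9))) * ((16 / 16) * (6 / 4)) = 317135 / 418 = 758.70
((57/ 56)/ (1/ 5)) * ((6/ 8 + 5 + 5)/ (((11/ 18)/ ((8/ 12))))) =36765/ 616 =59.68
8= 8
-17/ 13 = -1.31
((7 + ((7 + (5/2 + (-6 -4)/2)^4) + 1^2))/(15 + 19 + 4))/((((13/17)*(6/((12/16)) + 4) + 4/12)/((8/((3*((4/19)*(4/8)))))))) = 2941/776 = 3.79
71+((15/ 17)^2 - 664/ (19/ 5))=-565344/ 5491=-102.96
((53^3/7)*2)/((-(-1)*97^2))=297754/65863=4.52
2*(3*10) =60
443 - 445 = -2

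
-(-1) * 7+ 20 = 27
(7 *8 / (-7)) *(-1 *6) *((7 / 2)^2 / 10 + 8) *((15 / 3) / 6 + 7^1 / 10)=16974 / 25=678.96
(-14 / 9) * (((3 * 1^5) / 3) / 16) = -7 / 72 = -0.10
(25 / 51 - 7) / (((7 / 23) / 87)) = -221444 / 119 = -1860.87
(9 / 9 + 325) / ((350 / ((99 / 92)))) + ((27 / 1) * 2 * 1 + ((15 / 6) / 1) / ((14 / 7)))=452831 / 8050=56.25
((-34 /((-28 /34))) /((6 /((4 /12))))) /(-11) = -289 /1386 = -0.21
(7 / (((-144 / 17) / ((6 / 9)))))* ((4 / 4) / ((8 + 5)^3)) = -119 / 474552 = -0.00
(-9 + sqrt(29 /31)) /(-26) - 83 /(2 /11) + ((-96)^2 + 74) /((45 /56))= 11104.70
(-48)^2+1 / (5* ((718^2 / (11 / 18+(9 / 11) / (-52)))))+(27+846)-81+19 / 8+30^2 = 10611357592591 / 2653917552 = 3998.38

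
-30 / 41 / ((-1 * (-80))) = -3 / 328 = -0.01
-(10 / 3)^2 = -100 / 9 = -11.11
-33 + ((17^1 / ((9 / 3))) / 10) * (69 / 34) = -637 / 20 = -31.85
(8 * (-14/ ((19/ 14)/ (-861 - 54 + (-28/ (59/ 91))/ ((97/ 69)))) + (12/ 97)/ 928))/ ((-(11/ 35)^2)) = -301485608562075/ 381558133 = -790143.32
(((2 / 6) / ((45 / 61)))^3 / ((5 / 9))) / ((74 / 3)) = 0.01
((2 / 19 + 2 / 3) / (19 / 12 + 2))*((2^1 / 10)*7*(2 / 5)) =2464 / 20425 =0.12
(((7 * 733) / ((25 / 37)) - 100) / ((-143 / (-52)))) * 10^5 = 2997552000 / 11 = 272504727.27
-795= -795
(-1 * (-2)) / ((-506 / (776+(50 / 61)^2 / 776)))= -560174849 / 182634122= -3.07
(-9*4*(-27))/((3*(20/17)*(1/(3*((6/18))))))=1377/5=275.40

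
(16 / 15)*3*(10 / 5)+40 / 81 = 2792 / 405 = 6.89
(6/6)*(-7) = -7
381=381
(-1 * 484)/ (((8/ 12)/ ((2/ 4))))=-363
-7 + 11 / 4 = -17 / 4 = -4.25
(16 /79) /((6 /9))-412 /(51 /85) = -162668 /237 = -686.36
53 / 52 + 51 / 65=469 / 260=1.80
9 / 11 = 0.82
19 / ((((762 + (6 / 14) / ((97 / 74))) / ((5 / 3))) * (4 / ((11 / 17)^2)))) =1561021 / 359021232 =0.00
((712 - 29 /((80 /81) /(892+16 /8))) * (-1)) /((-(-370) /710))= 72528133 /1480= 49005.50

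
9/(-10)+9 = 81/10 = 8.10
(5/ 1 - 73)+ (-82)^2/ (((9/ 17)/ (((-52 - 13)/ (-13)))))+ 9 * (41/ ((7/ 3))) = 4006459/ 63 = 63594.59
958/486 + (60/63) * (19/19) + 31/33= 3.86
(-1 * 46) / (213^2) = -46 / 45369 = -0.00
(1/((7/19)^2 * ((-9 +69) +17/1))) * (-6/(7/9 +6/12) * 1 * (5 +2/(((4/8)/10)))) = -1754460/86779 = -20.22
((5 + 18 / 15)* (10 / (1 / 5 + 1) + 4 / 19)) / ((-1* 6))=-15097 / 1710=-8.83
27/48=9/16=0.56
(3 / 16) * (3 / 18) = 0.03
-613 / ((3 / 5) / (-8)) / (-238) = -12260 / 357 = -34.34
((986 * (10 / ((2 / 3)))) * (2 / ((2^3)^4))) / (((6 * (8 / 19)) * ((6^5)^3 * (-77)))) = -46835 / 593170330621575168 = -0.00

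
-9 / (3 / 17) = -51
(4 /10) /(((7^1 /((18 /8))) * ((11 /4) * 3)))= 6 /385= 0.02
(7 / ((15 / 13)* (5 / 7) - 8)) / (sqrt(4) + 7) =-637 / 5877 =-0.11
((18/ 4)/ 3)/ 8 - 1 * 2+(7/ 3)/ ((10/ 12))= 79/ 80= 0.99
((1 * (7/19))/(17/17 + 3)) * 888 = 1554/19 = 81.79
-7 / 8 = -0.88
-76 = -76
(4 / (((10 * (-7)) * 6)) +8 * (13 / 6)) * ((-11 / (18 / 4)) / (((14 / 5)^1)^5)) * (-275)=3439046875 / 50824368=67.67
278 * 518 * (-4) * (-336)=193541376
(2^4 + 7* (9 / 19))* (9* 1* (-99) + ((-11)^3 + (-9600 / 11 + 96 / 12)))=-12461118 / 209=-59622.57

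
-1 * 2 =-2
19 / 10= 1.90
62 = 62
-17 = -17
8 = 8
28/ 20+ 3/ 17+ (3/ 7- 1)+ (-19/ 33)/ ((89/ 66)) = 30612/ 52955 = 0.58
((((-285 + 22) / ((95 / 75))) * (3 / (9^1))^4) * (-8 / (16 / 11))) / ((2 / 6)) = 14465 / 342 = 42.30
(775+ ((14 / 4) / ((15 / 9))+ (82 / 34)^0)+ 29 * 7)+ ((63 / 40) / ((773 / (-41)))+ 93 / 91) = 982.04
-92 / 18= -46 / 9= -5.11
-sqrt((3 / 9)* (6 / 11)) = -sqrt(22) / 11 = -0.43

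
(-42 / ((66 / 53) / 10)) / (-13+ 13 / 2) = 7420 / 143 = 51.89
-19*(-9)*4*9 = 6156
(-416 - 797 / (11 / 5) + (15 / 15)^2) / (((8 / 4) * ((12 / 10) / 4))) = -14250 / 11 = -1295.45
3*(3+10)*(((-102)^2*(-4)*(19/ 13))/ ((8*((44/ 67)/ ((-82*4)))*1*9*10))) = 1645502.95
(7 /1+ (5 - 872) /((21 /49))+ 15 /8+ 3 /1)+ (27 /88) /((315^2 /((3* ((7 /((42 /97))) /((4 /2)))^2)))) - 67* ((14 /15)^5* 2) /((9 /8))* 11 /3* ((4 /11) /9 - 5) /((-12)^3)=-691601098032250369 /343736038800000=-2012.01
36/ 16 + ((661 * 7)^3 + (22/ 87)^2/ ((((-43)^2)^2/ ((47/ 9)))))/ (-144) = -23070304890734541834587/ 33536468580624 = -687916941.38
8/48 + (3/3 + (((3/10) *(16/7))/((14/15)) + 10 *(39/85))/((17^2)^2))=487037555/417437958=1.17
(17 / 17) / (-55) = -1 / 55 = -0.02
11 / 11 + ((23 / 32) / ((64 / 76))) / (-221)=1.00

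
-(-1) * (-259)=-259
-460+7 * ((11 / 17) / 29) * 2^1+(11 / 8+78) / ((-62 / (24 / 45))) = -42215047 / 91698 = -460.37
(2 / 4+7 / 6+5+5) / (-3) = -35 / 9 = -3.89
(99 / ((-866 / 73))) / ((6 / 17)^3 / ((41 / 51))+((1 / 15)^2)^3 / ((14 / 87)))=-2275957215984375 / 14914942037893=-152.60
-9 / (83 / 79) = -711 / 83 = -8.57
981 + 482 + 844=2307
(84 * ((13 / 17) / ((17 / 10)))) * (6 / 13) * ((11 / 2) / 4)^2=38115 / 1156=32.97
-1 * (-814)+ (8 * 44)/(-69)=808.90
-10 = -10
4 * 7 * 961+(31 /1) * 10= 27218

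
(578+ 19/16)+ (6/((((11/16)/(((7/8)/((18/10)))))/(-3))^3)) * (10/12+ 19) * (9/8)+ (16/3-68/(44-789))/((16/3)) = -33201586273/47596560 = -697.56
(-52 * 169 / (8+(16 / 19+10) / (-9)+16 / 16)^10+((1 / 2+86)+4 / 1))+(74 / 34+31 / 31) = 56417116007268868614274359815723873 / 602254995736803615102636435917266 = 93.68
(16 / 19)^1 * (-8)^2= 1024 / 19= 53.89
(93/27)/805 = 31/7245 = 0.00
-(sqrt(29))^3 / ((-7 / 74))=2146*sqrt(29) / 7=1650.94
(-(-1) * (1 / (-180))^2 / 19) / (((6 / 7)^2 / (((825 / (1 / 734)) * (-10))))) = -989065 / 73872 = -13.39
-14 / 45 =-0.31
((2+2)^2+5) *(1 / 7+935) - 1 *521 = 19117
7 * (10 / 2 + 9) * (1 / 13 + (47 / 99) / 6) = 59045 / 3861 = 15.29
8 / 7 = 1.14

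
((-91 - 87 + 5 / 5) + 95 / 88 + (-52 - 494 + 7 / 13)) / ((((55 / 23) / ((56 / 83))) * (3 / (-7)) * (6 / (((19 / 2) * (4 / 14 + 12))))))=36184118719 / 3916770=9238.25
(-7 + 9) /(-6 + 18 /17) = -17 /42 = -0.40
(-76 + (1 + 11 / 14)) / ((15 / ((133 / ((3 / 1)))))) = -19741 / 90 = -219.34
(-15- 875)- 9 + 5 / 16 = -14379 / 16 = -898.69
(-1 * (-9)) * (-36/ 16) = -81/ 4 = -20.25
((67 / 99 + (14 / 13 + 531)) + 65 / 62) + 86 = 49456487 / 79794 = 619.80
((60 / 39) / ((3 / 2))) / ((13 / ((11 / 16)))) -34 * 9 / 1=-310229 / 1014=-305.95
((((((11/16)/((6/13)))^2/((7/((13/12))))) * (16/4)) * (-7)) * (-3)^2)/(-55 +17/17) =1.60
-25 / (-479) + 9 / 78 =2087 / 12454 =0.17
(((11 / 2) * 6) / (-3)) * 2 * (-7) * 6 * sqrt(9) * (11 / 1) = 30492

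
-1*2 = -2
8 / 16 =1 / 2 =0.50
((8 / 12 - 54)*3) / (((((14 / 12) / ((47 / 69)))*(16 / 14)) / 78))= -146640 / 23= -6375.65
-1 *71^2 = -5041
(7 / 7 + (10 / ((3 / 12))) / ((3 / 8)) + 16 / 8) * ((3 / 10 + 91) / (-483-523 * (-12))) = 300377 / 173790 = 1.73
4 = 4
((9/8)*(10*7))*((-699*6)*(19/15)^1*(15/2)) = -12550545/4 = -3137636.25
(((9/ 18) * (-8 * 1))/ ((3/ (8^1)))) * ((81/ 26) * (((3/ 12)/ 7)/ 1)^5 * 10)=-0.00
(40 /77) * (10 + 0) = 400 /77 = 5.19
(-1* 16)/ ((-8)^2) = -1/ 4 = -0.25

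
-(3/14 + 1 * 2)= -31/14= -2.21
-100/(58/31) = -1550/29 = -53.45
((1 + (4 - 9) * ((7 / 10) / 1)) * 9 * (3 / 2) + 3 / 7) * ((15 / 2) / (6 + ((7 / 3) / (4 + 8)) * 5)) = -125955 / 3514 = -35.84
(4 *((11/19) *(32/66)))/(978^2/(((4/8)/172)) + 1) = 64/18754738329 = 0.00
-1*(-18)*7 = 126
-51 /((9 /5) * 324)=-85 /972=-0.09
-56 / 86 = -28 / 43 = -0.65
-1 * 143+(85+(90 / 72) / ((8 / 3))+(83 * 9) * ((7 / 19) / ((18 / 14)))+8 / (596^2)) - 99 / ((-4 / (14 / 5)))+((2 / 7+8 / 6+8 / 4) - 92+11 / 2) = 142.94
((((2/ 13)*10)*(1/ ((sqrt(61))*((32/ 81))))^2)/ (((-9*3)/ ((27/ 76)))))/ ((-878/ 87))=2854035/ 13546317824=0.00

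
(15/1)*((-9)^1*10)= -1350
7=7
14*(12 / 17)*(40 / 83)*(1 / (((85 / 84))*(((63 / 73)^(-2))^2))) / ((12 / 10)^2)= 1235032142400 / 681188606867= 1.81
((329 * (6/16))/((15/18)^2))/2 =88.83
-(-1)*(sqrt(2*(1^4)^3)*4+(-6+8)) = 2+4*sqrt(2) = 7.66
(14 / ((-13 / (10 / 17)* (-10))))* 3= 42 / 221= 0.19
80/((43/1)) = 80/43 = 1.86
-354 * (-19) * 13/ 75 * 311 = 362576.24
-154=-154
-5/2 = -2.50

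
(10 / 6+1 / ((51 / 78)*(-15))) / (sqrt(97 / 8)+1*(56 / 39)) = -2323776 / 10408165+404586*sqrt(194) / 10408165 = 0.32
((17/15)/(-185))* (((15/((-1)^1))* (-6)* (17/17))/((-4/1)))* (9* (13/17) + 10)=861/370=2.33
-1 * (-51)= 51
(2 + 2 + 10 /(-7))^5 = 1889568 /16807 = 112.43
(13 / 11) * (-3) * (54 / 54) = -39 / 11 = -3.55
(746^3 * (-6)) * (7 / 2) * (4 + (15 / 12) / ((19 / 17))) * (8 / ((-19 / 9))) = 61046094351312 / 361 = 169102754435.77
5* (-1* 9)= -45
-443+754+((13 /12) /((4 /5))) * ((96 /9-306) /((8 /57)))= -487393 /192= -2538.51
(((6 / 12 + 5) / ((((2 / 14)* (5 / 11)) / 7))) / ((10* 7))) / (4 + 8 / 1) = 847 / 1200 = 0.71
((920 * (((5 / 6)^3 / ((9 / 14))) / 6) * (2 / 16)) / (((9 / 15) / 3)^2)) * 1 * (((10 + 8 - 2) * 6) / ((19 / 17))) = 171062500 / 4617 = 37050.57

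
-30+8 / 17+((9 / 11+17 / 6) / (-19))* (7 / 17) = -631195 / 21318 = -29.61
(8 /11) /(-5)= -8 /55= -0.15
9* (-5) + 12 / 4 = -42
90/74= 45/37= 1.22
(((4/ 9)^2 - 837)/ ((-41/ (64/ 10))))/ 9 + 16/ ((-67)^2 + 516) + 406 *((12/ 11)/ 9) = 9533499176/ 149594445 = 63.73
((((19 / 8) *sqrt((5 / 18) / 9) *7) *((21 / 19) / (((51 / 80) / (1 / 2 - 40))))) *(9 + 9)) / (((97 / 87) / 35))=-58935975 *sqrt(10) / 1649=-113021.17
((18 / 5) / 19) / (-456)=-3 / 7220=-0.00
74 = 74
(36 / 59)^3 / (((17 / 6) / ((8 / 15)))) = 746496 / 17457215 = 0.04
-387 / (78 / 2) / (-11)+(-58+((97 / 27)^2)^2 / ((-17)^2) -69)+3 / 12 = -11005281782533 / 87851448828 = -125.27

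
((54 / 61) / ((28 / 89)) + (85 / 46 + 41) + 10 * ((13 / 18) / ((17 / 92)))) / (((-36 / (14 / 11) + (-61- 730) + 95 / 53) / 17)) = -1.76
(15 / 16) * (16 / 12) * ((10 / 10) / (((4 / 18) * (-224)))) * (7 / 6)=-15 / 512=-0.03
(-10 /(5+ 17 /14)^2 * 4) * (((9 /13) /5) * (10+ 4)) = -21952 /10933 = -2.01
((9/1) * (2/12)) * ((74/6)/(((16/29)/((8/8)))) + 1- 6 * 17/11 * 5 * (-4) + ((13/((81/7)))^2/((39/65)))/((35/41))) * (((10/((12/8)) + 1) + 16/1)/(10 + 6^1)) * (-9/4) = -51964427069/49268736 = -1054.71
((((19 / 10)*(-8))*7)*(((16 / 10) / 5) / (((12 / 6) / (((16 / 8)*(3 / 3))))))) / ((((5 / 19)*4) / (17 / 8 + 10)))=-245119 / 625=-392.19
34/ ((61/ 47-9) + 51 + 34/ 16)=12784/ 17079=0.75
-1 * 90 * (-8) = 720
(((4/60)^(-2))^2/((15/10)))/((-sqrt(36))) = -5625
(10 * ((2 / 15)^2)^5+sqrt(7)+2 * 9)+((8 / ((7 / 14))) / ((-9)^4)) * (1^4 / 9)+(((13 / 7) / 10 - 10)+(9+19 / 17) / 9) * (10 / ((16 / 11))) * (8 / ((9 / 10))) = -7041400161865663 / 13724279296875+sqrt(7) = -510.42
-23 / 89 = -0.26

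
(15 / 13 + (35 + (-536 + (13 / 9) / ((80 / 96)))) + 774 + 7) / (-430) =-55163 / 83850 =-0.66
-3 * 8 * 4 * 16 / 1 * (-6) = 9216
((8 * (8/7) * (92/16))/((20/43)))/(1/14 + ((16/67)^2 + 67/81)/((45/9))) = 2876874408/6319031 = 455.27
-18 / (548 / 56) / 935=-252 / 128095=-0.00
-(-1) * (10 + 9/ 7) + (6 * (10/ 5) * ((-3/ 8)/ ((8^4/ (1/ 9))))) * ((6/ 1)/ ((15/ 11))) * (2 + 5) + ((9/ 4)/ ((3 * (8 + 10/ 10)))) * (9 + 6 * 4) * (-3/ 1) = 434661/ 143360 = 3.03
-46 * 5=-230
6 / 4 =3 / 2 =1.50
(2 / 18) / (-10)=-1 / 90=-0.01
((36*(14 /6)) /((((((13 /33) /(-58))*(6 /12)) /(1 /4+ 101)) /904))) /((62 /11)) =-161874100080 /403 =-401672704.91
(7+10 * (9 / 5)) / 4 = 25 / 4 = 6.25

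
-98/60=-49/30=-1.63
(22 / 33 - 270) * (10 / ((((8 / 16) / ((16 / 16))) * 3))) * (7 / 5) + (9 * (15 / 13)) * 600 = 434888 / 117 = 3716.99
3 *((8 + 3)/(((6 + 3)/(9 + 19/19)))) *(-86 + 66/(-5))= -10912/3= -3637.33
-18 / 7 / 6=-3 / 7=-0.43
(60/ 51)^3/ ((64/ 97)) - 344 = -1677947/ 4913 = -341.53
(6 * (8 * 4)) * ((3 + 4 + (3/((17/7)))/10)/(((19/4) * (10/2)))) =465024/8075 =57.59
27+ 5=32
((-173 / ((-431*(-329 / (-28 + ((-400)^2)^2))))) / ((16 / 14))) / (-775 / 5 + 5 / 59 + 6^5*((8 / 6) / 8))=-65324799928551 / 2727564536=-23949.86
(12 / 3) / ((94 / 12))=24 / 47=0.51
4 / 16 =0.25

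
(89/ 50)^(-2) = 2500/ 7921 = 0.32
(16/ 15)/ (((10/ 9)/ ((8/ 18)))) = 32/ 75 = 0.43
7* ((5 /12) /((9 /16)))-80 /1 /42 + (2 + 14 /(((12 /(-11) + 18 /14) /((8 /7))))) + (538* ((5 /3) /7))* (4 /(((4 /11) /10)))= 13398106 /945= 14177.89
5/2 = 2.50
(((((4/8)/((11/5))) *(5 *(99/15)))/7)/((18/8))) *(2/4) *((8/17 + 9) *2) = 230/51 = 4.51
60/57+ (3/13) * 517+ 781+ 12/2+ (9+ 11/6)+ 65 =1457093/1482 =983.19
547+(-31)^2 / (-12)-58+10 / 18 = 409.47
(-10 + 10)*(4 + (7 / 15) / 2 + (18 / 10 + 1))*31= 0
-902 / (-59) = 902 / 59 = 15.29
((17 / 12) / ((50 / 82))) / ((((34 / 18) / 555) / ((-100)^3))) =-682650000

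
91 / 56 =13 / 8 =1.62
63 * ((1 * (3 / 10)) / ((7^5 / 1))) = 27 / 24010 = 0.00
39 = 39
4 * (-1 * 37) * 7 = -1036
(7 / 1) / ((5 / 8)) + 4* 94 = 387.20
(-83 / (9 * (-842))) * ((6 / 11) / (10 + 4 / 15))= 415 / 713174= 0.00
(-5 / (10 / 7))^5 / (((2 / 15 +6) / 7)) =-1764735 / 2944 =-599.43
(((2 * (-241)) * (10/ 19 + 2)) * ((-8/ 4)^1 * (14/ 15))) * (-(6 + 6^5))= -1680413952/ 95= -17688567.92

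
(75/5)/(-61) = -15/61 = -0.25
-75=-75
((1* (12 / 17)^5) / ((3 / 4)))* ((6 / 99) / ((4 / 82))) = 4534272 / 15618427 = 0.29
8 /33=0.24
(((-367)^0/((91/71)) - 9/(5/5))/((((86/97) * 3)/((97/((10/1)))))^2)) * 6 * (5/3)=-16554975547/15143310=-1093.22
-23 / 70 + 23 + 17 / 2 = 1091 / 35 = 31.17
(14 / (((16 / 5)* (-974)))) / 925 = -7 / 1441520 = -0.00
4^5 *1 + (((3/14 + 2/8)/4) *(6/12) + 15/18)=688727/672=1024.89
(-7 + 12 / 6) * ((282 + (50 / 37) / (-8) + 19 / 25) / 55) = -1045587 / 40700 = -25.69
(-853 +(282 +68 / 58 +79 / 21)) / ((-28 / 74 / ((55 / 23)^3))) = 1061069706125 / 51867921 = 20457.15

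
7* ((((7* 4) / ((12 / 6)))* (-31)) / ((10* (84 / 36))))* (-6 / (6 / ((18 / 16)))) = 5859 / 40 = 146.48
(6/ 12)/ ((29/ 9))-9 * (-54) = 28197/ 58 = 486.16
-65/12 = -5.42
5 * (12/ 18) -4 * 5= -50/ 3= -16.67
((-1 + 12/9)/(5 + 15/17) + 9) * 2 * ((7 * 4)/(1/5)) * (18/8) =57057/10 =5705.70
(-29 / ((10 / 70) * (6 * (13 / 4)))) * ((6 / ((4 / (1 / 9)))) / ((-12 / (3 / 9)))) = 0.05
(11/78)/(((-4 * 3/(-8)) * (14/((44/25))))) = 242/20475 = 0.01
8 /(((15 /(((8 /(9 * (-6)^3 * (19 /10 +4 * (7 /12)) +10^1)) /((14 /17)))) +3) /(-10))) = 2720 /431427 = 0.01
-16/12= -4/3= -1.33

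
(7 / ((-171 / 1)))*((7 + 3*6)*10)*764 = -1337000 / 171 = -7818.71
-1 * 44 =-44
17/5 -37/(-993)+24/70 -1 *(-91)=3294083/34755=94.78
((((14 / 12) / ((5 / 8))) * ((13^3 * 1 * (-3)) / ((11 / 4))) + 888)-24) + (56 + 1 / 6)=-1172729 / 330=-3553.72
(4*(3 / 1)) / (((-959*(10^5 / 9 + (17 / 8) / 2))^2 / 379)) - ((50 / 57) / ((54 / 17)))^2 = -425341829134826876228737 / 5577472968931782349599609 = -0.08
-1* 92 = -92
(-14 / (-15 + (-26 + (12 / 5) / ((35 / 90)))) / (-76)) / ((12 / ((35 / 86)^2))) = -300125 / 4111170144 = -0.00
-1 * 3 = -3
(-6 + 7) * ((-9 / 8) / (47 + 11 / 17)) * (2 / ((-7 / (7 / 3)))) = 0.02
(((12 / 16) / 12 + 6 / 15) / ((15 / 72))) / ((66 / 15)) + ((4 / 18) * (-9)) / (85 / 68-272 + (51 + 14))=93113 / 181060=0.51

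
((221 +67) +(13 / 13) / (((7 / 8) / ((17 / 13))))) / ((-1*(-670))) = 13172 / 30485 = 0.43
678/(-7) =-678/7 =-96.86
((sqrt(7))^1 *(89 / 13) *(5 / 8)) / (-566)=-445 *sqrt(7) / 58864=-0.02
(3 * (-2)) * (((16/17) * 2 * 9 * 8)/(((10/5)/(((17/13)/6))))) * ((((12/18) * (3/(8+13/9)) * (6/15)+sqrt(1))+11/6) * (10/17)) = -152.11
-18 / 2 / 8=-9 / 8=-1.12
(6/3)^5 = 32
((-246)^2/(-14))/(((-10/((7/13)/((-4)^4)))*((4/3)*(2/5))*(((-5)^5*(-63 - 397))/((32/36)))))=5043/4784000000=0.00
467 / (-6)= -467 / 6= -77.83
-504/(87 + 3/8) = -1344/233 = -5.77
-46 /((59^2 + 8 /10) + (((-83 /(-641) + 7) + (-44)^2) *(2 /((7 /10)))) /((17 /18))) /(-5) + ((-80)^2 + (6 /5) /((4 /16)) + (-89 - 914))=96420092456369 /17849619555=5401.80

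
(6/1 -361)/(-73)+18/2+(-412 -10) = -408.14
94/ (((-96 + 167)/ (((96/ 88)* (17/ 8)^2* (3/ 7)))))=122247/ 43736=2.80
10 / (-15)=-0.67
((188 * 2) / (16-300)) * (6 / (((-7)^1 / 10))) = 5640 / 497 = 11.35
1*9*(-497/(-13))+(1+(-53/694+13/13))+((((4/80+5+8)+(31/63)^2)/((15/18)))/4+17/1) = 366.99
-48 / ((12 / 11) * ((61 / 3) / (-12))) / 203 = 0.13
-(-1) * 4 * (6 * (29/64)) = 87/8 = 10.88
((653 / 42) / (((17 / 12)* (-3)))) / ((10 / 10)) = -1306 / 357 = -3.66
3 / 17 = 0.18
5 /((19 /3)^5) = 1215 /2476099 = 0.00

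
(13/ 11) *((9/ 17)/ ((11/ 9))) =1053/ 2057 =0.51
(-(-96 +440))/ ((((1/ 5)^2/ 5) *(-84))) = 10750/ 21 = 511.90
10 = 10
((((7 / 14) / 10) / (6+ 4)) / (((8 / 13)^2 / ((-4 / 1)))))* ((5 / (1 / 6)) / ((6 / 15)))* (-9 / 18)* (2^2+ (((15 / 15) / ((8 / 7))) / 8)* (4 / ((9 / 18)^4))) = 5577 / 256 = 21.79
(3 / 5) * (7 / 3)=7 / 5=1.40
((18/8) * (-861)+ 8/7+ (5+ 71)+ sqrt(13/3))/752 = -52083/21056+ sqrt(39)/2256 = -2.47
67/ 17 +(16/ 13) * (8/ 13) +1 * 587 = 1699950/ 2873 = 591.70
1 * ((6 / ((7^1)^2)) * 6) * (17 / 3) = 204 / 49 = 4.16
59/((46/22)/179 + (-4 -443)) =-0.13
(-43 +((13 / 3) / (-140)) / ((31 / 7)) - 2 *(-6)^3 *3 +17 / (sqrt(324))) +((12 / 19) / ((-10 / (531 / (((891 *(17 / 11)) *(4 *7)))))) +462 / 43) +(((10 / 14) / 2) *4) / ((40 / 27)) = 24522069157 / 19375155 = 1265.65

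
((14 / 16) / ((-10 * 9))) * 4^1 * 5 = -7 / 36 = -0.19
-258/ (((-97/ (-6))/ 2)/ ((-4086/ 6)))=2108376/ 97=21735.84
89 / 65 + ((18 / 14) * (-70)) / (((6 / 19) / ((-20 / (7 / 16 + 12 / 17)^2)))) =27419680169 / 6286865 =4361.42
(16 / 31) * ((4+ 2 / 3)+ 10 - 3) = 560 / 93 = 6.02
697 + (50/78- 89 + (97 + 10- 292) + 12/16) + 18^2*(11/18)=97093/156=622.39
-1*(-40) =40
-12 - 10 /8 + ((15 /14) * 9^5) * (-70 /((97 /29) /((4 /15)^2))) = -94166.98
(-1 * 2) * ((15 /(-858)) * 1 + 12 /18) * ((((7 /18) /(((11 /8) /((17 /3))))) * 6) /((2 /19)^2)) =-47856326 /42471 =-1126.80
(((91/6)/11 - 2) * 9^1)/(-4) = 123/88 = 1.40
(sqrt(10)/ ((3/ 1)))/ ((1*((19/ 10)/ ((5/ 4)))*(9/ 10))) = 125*sqrt(10)/ 513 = 0.77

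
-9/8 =-1.12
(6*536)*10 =32160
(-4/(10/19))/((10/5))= -3.80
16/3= 5.33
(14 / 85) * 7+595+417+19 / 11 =948913 / 935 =1014.88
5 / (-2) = -5 / 2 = -2.50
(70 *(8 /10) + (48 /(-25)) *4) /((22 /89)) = 195.48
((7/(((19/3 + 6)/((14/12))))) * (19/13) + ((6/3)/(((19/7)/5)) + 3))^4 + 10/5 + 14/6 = 1149426450085193474611/334838930956081968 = 3432.77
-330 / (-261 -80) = 30 / 31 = 0.97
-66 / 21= -22 / 7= -3.14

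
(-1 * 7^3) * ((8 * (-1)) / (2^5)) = 85.75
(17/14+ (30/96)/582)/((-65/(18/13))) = -237561/9180080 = -0.03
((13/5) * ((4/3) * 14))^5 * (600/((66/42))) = 102815172032.83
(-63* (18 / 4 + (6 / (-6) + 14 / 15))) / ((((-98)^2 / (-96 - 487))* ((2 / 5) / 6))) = 99693 / 392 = 254.32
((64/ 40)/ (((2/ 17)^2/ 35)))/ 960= 2023/ 480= 4.21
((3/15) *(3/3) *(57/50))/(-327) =-0.00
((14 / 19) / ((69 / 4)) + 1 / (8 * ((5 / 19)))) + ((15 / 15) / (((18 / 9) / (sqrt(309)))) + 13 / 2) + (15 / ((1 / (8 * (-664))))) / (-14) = sqrt(309) / 2 + 2091785663 / 367080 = 5707.24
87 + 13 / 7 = 622 / 7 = 88.86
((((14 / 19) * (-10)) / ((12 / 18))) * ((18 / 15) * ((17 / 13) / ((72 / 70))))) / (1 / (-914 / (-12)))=-1903405 / 1482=-1284.35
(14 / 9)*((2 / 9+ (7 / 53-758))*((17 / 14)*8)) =-49149992 / 4293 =-11448.87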